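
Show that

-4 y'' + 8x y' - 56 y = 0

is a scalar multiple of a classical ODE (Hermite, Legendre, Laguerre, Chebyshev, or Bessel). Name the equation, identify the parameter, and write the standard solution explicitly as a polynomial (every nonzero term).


All three coefficients share the factor -4; dividing through by -4 gives  y'' - 2x y' + 14 y = 0.
This matches the Hermite equation y'' - 2x y' + 2n y = 0 with 2n = 14, so n = 7; the polynomial solution is H_7(x).
With y = sum_k a_k x^k, matching x^k gives (k+2)(k+1) a_{k+2} = 2(k - n) a_k = 2(k - 7) a_k. The right side vanishes at k = 7, so the series with the parity of 7 terminates at degree 7.
Standard normalization: leading coefficient of H_n is 2^n, so a_7 = 2^7 = 128. Work downward with a_k = (k+1)(k+2) a_{k+2} / (2(k - n)):
  a_5 = (6)(7)(128) / (2(5 - 7)) = 5376/(-4) = -1344
  a_3 = (4)(5)(-1344) / (2(3 - 7)) = -26880/(-8) = 3360
  a_1 = (2)(3)(3360) / (2(1 - 7)) = 20160/(-12) = -1680
Hence H_7(x) = 128 x^7 - 1344 x^5 + 3360 x^3 - 1680 x.

H_7(x); series = 128 x^7 - 1344 x^5 + 3360 x^3 - 1680 x


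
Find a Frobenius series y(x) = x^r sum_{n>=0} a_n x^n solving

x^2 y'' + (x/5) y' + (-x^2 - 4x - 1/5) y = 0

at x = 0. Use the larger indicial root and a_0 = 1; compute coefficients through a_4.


Write in Frobenius form y'' + (p(x)/x) y' + (q(x)/x^2) y = 0:
  p(x) = 1/5,  q(x) = -x^2 - 4x - 1/5.
Indicial equation: r(r-1) + (1/5) r + (-1/5) = 0 -> roots r_1 = 1, r_2 = -1/5.
Take r = r_1 = 1. Let y(x) = x^r sum_{n>=0} a_n x^n with a_0 = 1.
Substitute y = x^r sum a_n x^n and match x^{r+n}. The recurrence is
  D(n) a_n - 4 a_{n-1} - 1 a_{n-2} = 0,  where D(n) = (r+n)(r+n-1) + (1/5)(r+n) + (-1/5).
  a_n = [4 a_{n-1} + 1 a_{n-2}] / D(n).
Since the indicial polynomial factors as (r - r_1)(r - r_2), D(n) = (r_1 + n - r_1)(r_1 + n - r_2) = n(n + 6/5).
Evaluating step by step (a_0 = 1):
  n = 1: D(1) = 1(1 + 6/5) = 11/5; numerator = 4(1) = 4; a_1 = (4)/(11/5) = 20/11
  n = 2: D(2) = 2(2 + 6/5) = 32/5; numerator = 4(20/11) + 1(1) = 91/11; a_2 = (91/11)/(32/5) = 455/352
  n = 3: D(3) = 3(3 + 6/5) = 63/5; numerator = 4(455/352) + 1(20/11) = 615/88; a_3 = (615/88)/(63/5) = 1025/1848
  n = 4: D(4) = 4(4 + 6/5) = 104/5; numerator = 4(1025/1848) + 1(455/352) = 25955/7392; a_4 = (25955/7392)/(104/5) = 129775/768768

r = 1; a_0 = 1; a_1 = 20/11; a_2 = 455/352; a_3 = 1025/1848; a_4 = 129775/768768


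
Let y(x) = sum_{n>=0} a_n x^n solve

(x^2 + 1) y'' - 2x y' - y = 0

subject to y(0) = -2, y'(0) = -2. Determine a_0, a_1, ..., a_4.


Ansatz: y(x) = sum_{n>=0} a_n x^n, so y'(x) = sum_{n>=1} n a_n x^(n-1) and y''(x) = sum_{n>=2} n(n-1) a_n x^(n-2).
Substitute into P(x) y'' + Q(x) y' + R(x) y = 0 with P(x) = x^2 + 1, Q(x) = -2x, R(x) = -1, and match powers of x.
Initial conditions: a_0 = -2, a_1 = -2.
Setting the coefficient of each power of x to zero and solving order by order (substituting the coefficients already found):
  x^0: 2 a_2 - a_0 = 0  ->  2 a_2 = a_0 = -2  ->  a_2 = -1
  x^1: 6 a_3 - 3 a_1 = 0  ->  6 a_3 = 3 a_1 = -6  ->  a_3 = -1
  x^2: 12 a_4 - 3 a_2 = 0  ->  12 a_4 = 3 a_2 = -3  ->  a_4 = -1/4
Truncated series: y(x) = -2 - 2 x - x^2 - x^3 - (1/4) x^4 + O(x^5).

a_0 = -2; a_1 = -2; a_2 = -1; a_3 = -1; a_4 = -1/4


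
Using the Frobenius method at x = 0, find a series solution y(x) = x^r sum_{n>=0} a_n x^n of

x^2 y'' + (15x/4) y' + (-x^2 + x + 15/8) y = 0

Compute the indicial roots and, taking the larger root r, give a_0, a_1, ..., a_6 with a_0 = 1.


Write in Frobenius form y'' + (p(x)/x) y' + (q(x)/x^2) y = 0:
  p(x) = 15/4,  q(x) = -x^2 + x + 15/8.
Indicial equation: r(r-1) + (15/4) r + (15/8) = 0 -> roots r_1 = -5/4, r_2 = -3/2.
Take r = r_1 = -5/4. Let y(x) = x^r sum_{n>=0} a_n x^n with a_0 = 1.
Substitute y = x^r sum a_n x^n and match x^{r+n}. The recurrence is
  D(n) a_n + 1 a_{n-1} - 1 a_{n-2} = 0,  where D(n) = (r+n)(r+n-1) + (15/4)(r+n) + (15/8).
  a_n = [-1 a_{n-1} + 1 a_{n-2}] / D(n).
Since the indicial polynomial factors as (r - r_1)(r - r_2), D(n) = (r_1 + n - r_1)(r_1 + n - r_2) = n(n + 1/4).
Evaluating step by step (a_0 = 1):
  n = 1: D(1) = 1(1 + 1/4) = 5/4; numerator = -1(1) = -1; a_1 = (-1)/(5/4) = -4/5
  n = 2: D(2) = 2(2 + 1/4) = 9/2; numerator = -1(-4/5) + 1(1) = 9/5; a_2 = (9/5)/(9/2) = 2/5
  n = 3: D(3) = 3(3 + 1/4) = 39/4; numerator = -1(2/5) + 1(-4/5) = -6/5; a_3 = (-6/5)/(39/4) = -8/65
  n = 4: D(4) = 4(4 + 1/4) = 17; numerator = -1(-8/65) + 1(2/5) = 34/65; a_4 = (34/65)/(17) = 2/65
  n = 5: D(5) = 5(5 + 1/4) = 105/4; numerator = -1(2/65) + 1(-8/65) = -2/13; a_5 = (-2/13)/(105/4) = -8/1365
  n = 6: D(6) = 6(6 + 1/4) = 75/2; numerator = -1(-8/1365) + 1(2/65) = 10/273; a_6 = (10/273)/(75/2) = 4/4095

r = -5/4; a_0 = 1; a_1 = -4/5; a_2 = 2/5; a_3 = -8/65; a_4 = 2/65; a_5 = -8/1365; a_6 = 4/4095


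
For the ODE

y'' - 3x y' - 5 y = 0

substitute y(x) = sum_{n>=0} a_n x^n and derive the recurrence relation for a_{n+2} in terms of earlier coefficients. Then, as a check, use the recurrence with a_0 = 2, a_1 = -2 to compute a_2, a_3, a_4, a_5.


Substitute y = sum_n a_n x^n.
y''(x) has coefficient (n+2)(n+1) a_{n+2} at x^n;
-3 x y'(x) has coefficient -3 n a_n at x^n (shift);
-5 y(x) has coefficient -5 a_n at x^n.
Matching x^n: (n+2)(n+1) a_{n+2} + (-3n - 5) a_n = 0.
Thus a_{n+2} = (3n + 5) / ((n+1)(n+2)) * a_n.

Check with a_0 = 2, a_1 = -2 (apply the recurrence for n = 0, 1, 2, 3): a_0 = 2, a_1 = -2, a_2 = 5, a_3 = -8/3, a_4 = 55/12, a_5 = -28/15.

a_(n+2) = (3n + 5) / ((n+1)(n+2)) * a_n; check: a_0 = 2, a_1 = -2, a_2 = 5, a_3 = -8/3, a_4 = 55/12, a_5 = -28/15


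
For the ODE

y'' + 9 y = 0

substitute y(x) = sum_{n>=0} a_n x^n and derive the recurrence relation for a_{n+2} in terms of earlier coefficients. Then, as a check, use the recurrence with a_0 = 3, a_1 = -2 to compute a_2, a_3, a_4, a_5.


Substitute y = sum_n a_n x^n into y'' + (const) y = 0.
y''(x) = sum_{n>=0} (n+2)(n+1) a_{n+2} x^n.
The ODE becomes sum_n [(n+2)(n+1) a_{n+2} + 9 a_n] x^n = 0.
Setting each coefficient to zero gives the recurrence:
  (n+2)(n+1) a_{n+2} + 9 a_n = 0,
  a_{n+2} = -9 / ((n+1)(n+2)) a_n.

Check with a_0 = 3, a_1 = -2 (apply the recurrence for n = 0, 1, 2, 3): a_0 = 3, a_1 = -2, a_2 = -27/2, a_3 = 3, a_4 = 81/8, a_5 = -27/20.

a_{n+2} = -9/((n+1)(n+2)) * a_n; check: a_0 = 3, a_1 = -2, a_2 = -27/2, a_3 = 3, a_4 = 81/8, a_5 = -27/20


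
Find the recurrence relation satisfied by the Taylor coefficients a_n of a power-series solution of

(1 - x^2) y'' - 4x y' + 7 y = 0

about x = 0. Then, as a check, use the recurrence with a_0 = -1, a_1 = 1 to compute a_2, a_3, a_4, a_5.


Substitute y = sum_n a_n x^n.
(1 - 1 x^2) y'' contributes (n+2)(n+1) a_{n+2} - n(n-1) a_n at x^n.
-4 x y'(x) contributes -4 n a_n at x^n.
7 y(x) contributes 7 a_n at x^n.
Matching x^n: (n+2)(n+1) a_{n+2} + (-n(n-1) - 4 n + 7) a_n = 0.
Thus a_{n+2} = (n(n-1) + 4 n - 7) / ((n+1)(n+2)) * a_n.

Check with a_0 = -1, a_1 = 1 (apply the recurrence for n = 0, 1, 2, 3): a_0 = -1, a_1 = 1, a_2 = 7/2, a_3 = -1/2, a_4 = 7/8, a_5 = -11/40.

a_(n+2) = (n(n-1) + 4 n - 7) / ((n+1)(n+2)) * a_n; check: a_0 = -1, a_1 = 1, a_2 = 7/2, a_3 = -1/2, a_4 = 7/8, a_5 = -11/40


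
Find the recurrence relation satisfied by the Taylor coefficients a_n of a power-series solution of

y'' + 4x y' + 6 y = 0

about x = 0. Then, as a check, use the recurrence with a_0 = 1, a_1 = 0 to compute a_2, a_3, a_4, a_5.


Substitute y = sum_n a_n x^n.
y''(x) has coefficient (n+2)(n+1) a_{n+2} at x^n;
4 x y'(x) has coefficient 4 n a_n at x^n (shift);
6 y(x) has coefficient 6 a_n at x^n.
Matching x^n: (n+2)(n+1) a_{n+2} + (4n + 6) a_n = 0.
Thus a_{n+2} = (-4n - 6) / ((n+1)(n+2)) * a_n.

Check with a_0 = 1, a_1 = 0 (apply the recurrence for n = 0, 1, 2, 3): a_0 = 1, a_1 = 0, a_2 = -3, a_3 = 0, a_4 = 7/2, a_5 = 0.

a_(n+2) = (-4n - 6) / ((n+1)(n+2)) * a_n; check: a_0 = 1, a_1 = 0, a_2 = -3, a_3 = 0, a_4 = 7/2, a_5 = 0


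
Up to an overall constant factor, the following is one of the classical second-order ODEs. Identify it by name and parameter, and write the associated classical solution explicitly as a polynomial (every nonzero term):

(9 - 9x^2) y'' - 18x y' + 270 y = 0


All three coefficients share the factor 9; dividing through by 9 gives  (1 - x^2) y'' - 2x y' + 30 y = 0.
This matches the Legendre equation (1 - x^2) y'' - 2x y' + n(n+1) y = 0 (note the -2x y' term) with n(n+1) = 30, so n = 5; the polynomial solution is P_5(x).
With y = sum_k a_k x^k, matching x^k gives (k+2)(k+1) a_{k+2} = [k(k+1) - n(n+1)] a_k = (k - 5)(k + 6) a_k. The right side vanishes at k = 5, so the series with the parity of 5 terminates at degree 5.
Standard normalization (P_n(1) = 1): leading coefficient (2n)!/(2^n (n!)^2) = 3628800/(32*14400) = 63/8, so a_5 = 63/8. Work downward with a_k = (k+1)(k+2) a_{k+2} / ((k - 5)(k + 6)):
  a_3 = (4)(5)(63/8) / ((3 - 5)(3 + 6)) = (315/2)/(-18) = -35/4
  a_1 = (2)(3)(-35/4) / ((1 - 5)(1 + 6)) = (-105/2)/(-28) = 15/8
Hence P_5(x) = 63 x^5/8 - 35 x^3/4 + 15 x/8.

P_5(x); series = 63 x^5/8 - 35 x^3/4 + 15 x/8


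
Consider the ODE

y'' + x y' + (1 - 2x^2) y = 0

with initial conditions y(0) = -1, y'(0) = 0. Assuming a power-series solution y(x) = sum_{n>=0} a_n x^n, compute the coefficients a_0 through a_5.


Ansatz: y(x) = sum_{n>=0} a_n x^n, so y'(x) = sum_{n>=1} n a_n x^(n-1) and y''(x) = sum_{n>=2} n(n-1) a_n x^(n-2).
Substitute into P(x) y'' + Q(x) y' + R(x) y = 0 with P(x) = 1, Q(x) = x, R(x) = 1 - 2x^2, and match powers of x.
Initial conditions: a_0 = -1, a_1 = 0.
Setting the coefficient of each power of x to zero and solving order by order (substituting the coefficients already found):
  x^0: 2 a_2 + a_0 = 0  ->  2 a_2 = -a_0 = 1  ->  a_2 = 1/2
  x^1: 6 a_3 + 2 a_1 = 0  ->  6 a_3 = -2 a_1 = 0  ->  a_3 = 0
  x^2: 12 a_4 + 3 a_2 - 2 a_0 = 0  ->  12 a_4 = -3 a_2 + 2 a_0 = -7/2  ->  a_4 = -7/24
  x^3: 20 a_5 + 4 a_3 - 2 a_1 = 0  ->  20 a_5 = -4 a_3 + 2 a_1 = 0  ->  a_5 = 0
Truncated series: y(x) = -1 + (1/2) x^2 - (7/24) x^4 + O(x^6).

a_0 = -1; a_1 = 0; a_2 = 1/2; a_3 = 0; a_4 = -7/24; a_5 = 0


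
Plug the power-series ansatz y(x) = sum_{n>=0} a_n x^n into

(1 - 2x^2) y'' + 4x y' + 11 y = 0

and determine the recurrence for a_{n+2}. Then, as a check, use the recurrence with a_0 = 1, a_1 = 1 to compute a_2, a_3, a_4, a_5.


Substitute y = sum_n a_n x^n.
(1 - 2 x^2) y'' contributes (n+2)(n+1) a_{n+2} - 2 n(n-1) a_n at x^n.
4 x y'(x) contributes 4 n a_n at x^n.
11 y(x) contributes 11 a_n at x^n.
Matching x^n: (n+2)(n+1) a_{n+2} + (-2 n(n-1) + 4 n + 11) a_n = 0.
Thus a_{n+2} = (2 n(n-1) - 4 n - 11) / ((n+1)(n+2)) * a_n.

Check with a_0 = 1, a_1 = 1 (apply the recurrence for n = 0, 1, 2, 3): a_0 = 1, a_1 = 1, a_2 = -11/2, a_3 = -5/2, a_4 = 55/8, a_5 = 11/8.

a_(n+2) = (2 n(n-1) - 4 n - 11) / ((n+1)(n+2)) * a_n; check: a_0 = 1, a_1 = 1, a_2 = -11/2, a_3 = -5/2, a_4 = 55/8, a_5 = 11/8


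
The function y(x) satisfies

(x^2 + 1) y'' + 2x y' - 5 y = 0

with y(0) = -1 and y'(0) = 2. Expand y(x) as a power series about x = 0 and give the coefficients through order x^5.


Ansatz: y(x) = sum_{n>=0} a_n x^n, so y'(x) = sum_{n>=1} n a_n x^(n-1) and y''(x) = sum_{n>=2} n(n-1) a_n x^(n-2).
Substitute into P(x) y'' + Q(x) y' + R(x) y = 0 with P(x) = x^2 + 1, Q(x) = 2x, R(x) = -5, and match powers of x.
Initial conditions: a_0 = -1, a_1 = 2.
Setting the coefficient of each power of x to zero and solving order by order (substituting the coefficients already found):
  x^0: 2 a_2 - 5 a_0 = 0  ->  2 a_2 = 5 a_0 = -5  ->  a_2 = -5/2
  x^1: 6 a_3 - 3 a_1 = 0  ->  6 a_3 = 3 a_1 = 6  ->  a_3 = 1
  x^2: 12 a_4 + a_2 = 0  ->  12 a_4 = -a_2 = 5/2  ->  a_4 = 5/24
  x^3: 20 a_5 + 7 a_3 = 0  ->  20 a_5 = -7 a_3 = -7  ->  a_5 = -7/20
Truncated series: y(x) = -1 + 2 x - (5/2) x^2 + x^3 + (5/24) x^4 - (7/20) x^5 + O(x^6).

a_0 = -1; a_1 = 2; a_2 = -5/2; a_3 = 1; a_4 = 5/24; a_5 = -7/20


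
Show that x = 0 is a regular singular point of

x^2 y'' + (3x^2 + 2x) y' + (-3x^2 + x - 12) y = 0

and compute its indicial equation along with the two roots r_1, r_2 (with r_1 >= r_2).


Divide by x^2 to reach normal form y'' + P_1(x) y' + P_2(x) y = 0 with P_1(x) = 3 + 2/x and P_2(x) = -3 + 1/x - 12/x^2.
x = 0 is a singular point because the y'-coefficient 3 + 2/x has a pole at x = 0 and the y-coefficient -3 + 1/x - 12/x^2 has a pole at x = 0.
It is a regular singular point because x P_1(x) = p(x) = 3x + 2 and x^2 P_2(x) = q(x) = -3x^2 + x - 12 are polynomials, hence analytic at x = 0.
p(0) = 2,  q(0) = -12.
Indicial equation: r(r-1) + p(0) r + q(0) = 0, i.e. r^2 + (p(0) - 1) r + q(0) = 0, i.e. r^2 + 1 r - 12 = 0.
Discriminant: (1)^2 - 4(-12) = 49, so r = (-1 ± 7)/2.
Solving: r_1 = 3, r_2 = -4.

indicial: r^2 + 1 r - 12 = 0; roots r_1 = 3, r_2 = -4


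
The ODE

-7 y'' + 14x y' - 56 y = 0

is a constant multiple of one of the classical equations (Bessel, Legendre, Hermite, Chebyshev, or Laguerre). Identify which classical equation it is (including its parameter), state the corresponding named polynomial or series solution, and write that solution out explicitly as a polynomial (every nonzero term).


All three coefficients share the factor -7; dividing through by -7 gives  y'' - 2x y' + 8 y = 0.
This matches the Hermite equation y'' - 2x y' + 2n y = 0 with 2n = 8, so n = 4; the polynomial solution is H_4(x).
With y = sum_k a_k x^k, matching x^k gives (k+2)(k+1) a_{k+2} = 2(k - n) a_k = 2(k - 4) a_k. The right side vanishes at k = 4, so the series with the parity of 4 terminates at degree 4.
Standard normalization: leading coefficient of H_n is 2^n, so a_4 = 2^4 = 16. Work downward with a_k = (k+1)(k+2) a_{k+2} / (2(k - n)):
  a_2 = (3)(4)(16) / (2(2 - 4)) = 192/(-4) = -48
  a_0 = (1)(2)(-48) / (2(0 - 4)) = -96/(-8) = 12
Hence H_4(x) = 16 x^4 - 48 x^2 + 12.

H_4(x); series = 16 x^4 - 48 x^2 + 12


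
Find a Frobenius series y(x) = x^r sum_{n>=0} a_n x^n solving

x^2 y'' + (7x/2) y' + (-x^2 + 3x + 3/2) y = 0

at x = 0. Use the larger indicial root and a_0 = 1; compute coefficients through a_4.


Write in Frobenius form y'' + (p(x)/x) y' + (q(x)/x^2) y = 0:
  p(x) = 7/2,  q(x) = -x^2 + 3x + 3/2.
Indicial equation: r(r-1) + (7/2) r + (3/2) = 0 -> roots r_1 = -1, r_2 = -3/2.
Take r = r_1 = -1. Let y(x) = x^r sum_{n>=0} a_n x^n with a_0 = 1.
Substitute y = x^r sum a_n x^n and match x^{r+n}. The recurrence is
  D(n) a_n + 3 a_{n-1} - 1 a_{n-2} = 0,  where D(n) = (r+n)(r+n-1) + (7/2)(r+n) + (3/2).
  a_n = [-3 a_{n-1} + 1 a_{n-2}] / D(n).
Since the indicial polynomial factors as (r - r_1)(r - r_2), D(n) = (r_1 + n - r_1)(r_1 + n - r_2) = n(n + 1/2).
Evaluating step by step (a_0 = 1):
  n = 1: D(1) = 1(1 + 1/2) = 3/2; numerator = -3(1) = -3; a_1 = (-3)/(3/2) = -2
  n = 2: D(2) = 2(2 + 1/2) = 5; numerator = -3(-2) + 1(1) = 7; a_2 = (7)/(5) = 7/5
  n = 3: D(3) = 3(3 + 1/2) = 21/2; numerator = -3(7/5) + 1(-2) = -31/5; a_3 = (-31/5)/(21/2) = -62/105
  n = 4: D(4) = 4(4 + 1/2) = 18; numerator = -3(-62/105) + 1(7/5) = 111/35; a_4 = (111/35)/(18) = 37/210

r = -1; a_0 = 1; a_1 = -2; a_2 = 7/5; a_3 = -62/105; a_4 = 37/210


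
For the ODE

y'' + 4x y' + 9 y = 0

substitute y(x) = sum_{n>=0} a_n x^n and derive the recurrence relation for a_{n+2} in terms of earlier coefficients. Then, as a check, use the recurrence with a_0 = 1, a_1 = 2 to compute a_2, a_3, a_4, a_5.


Substitute y = sum_n a_n x^n.
y''(x) has coefficient (n+2)(n+1) a_{n+2} at x^n;
4 x y'(x) has coefficient 4 n a_n at x^n (shift);
9 y(x) has coefficient 9 a_n at x^n.
Matching x^n: (n+2)(n+1) a_{n+2} + (4n + 9) a_n = 0.
Thus a_{n+2} = (-4n - 9) / ((n+1)(n+2)) * a_n.

Check with a_0 = 1, a_1 = 2 (apply the recurrence for n = 0, 1, 2, 3): a_0 = 1, a_1 = 2, a_2 = -9/2, a_3 = -13/3, a_4 = 51/8, a_5 = 91/20.

a_(n+2) = (-4n - 9) / ((n+1)(n+2)) * a_n; check: a_0 = 1, a_1 = 2, a_2 = -9/2, a_3 = -13/3, a_4 = 51/8, a_5 = 91/20


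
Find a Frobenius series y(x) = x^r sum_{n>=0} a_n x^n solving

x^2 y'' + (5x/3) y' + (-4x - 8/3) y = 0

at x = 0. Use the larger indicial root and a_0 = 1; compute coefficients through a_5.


Write in Frobenius form y'' + (p(x)/x) y' + (q(x)/x^2) y = 0:
  p(x) = 5/3,  q(x) = -4x - 8/3.
Indicial equation: r(r-1) + (5/3) r + (-8/3) = 0 -> roots r_1 = 4/3, r_2 = -2.
Take r = r_1 = 4/3. Let y(x) = x^r sum_{n>=0} a_n x^n with a_0 = 1.
Substitute y = x^r sum a_n x^n and match x^{r+n}. The recurrence is
  D(n) a_n - 4 a_{n-1} = 0,  where D(n) = (r+n)(r+n-1) + (5/3)(r+n) + (-8/3).
  a_n = 4 / D(n) * a_{n-1}.
Since the indicial polynomial factors as (r - r_1)(r - r_2), D(n) = (r_1 + n - r_1)(r_1 + n - r_2) = n(n + 10/3).
Evaluating step by step (a_0 = 1):
  n = 1: D(1) = 1(1 + 10/3) = 13/3; numerator = 4(1) = 4; a_1 = (4)/(13/3) = 12/13
  n = 2: D(2) = 2(2 + 10/3) = 32/3; numerator = 4(12/13) = 48/13; a_2 = (48/13)/(32/3) = 9/26
  n = 3: D(3) = 3(3 + 10/3) = 19; numerator = 4(9/26) = 18/13; a_3 = (18/13)/(19) = 18/247
  n = 4: D(4) = 4(4 + 10/3) = 88/3; numerator = 4(18/247) = 72/247; a_4 = (72/247)/(88/3) = 27/2717
  n = 5: D(5) = 5(5 + 10/3) = 125/3; numerator = 4(27/2717) = 108/2717; a_5 = (108/2717)/(125/3) = 324/339625

r = 4/3; a_0 = 1; a_1 = 12/13; a_2 = 9/26; a_3 = 18/247; a_4 = 27/2717; a_5 = 324/339625


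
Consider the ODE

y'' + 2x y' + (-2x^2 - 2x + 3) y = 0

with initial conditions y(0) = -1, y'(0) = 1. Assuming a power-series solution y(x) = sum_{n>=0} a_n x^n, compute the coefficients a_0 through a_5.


Ansatz: y(x) = sum_{n>=0} a_n x^n, so y'(x) = sum_{n>=1} n a_n x^(n-1) and y''(x) = sum_{n>=2} n(n-1) a_n x^(n-2).
Substitute into P(x) y'' + Q(x) y' + R(x) y = 0 with P(x) = 1, Q(x) = 2x, R(x) = -2x^2 - 2x + 3, and match powers of x.
Initial conditions: a_0 = -1, a_1 = 1.
Setting the coefficient of each power of x to zero and solving order by order (substituting the coefficients already found):
  x^0: 2 a_2 + 3 a_0 = 0  ->  2 a_2 = -3 a_0 = 3  ->  a_2 = 3/2
  x^1: 6 a_3 + 5 a_1 - 2 a_0 = 0  ->  6 a_3 = -5 a_1 + 2 a_0 = -7  ->  a_3 = -7/6
  x^2: 12 a_4 + 7 a_2 - 2 a_1 - 2 a_0 = 0  ->  12 a_4 = -7 a_2 + 2 a_1 + 2 a_0 = -21/2  ->  a_4 = -7/8
  x^3: 20 a_5 + 9 a_3 - 2 a_2 - 2 a_1 = 0  ->  20 a_5 = -9 a_3 + 2 a_2 + 2 a_1 = 31/2  ->  a_5 = 31/40
Truncated series: y(x) = -1 + x + (3/2) x^2 - (7/6) x^3 - (7/8) x^4 + (31/40) x^5 + O(x^6).

a_0 = -1; a_1 = 1; a_2 = 3/2; a_3 = -7/6; a_4 = -7/8; a_5 = 31/40


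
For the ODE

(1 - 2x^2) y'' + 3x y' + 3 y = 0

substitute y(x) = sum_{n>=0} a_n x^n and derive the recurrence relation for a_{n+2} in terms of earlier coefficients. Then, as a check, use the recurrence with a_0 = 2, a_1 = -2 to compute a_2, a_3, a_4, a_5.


Substitute y = sum_n a_n x^n.
(1 - 2 x^2) y'' contributes (n+2)(n+1) a_{n+2} - 2 n(n-1) a_n at x^n.
3 x y'(x) contributes 3 n a_n at x^n.
3 y(x) contributes 3 a_n at x^n.
Matching x^n: (n+2)(n+1) a_{n+2} + (-2 n(n-1) + 3 n + 3) a_n = 0.
Thus a_{n+2} = (2 n(n-1) - 3 n - 3) / ((n+1)(n+2)) * a_n.

Check with a_0 = 2, a_1 = -2 (apply the recurrence for n = 0, 1, 2, 3): a_0 = 2, a_1 = -2, a_2 = -3, a_3 = 2, a_4 = 5/4, a_5 = 0.

a_(n+2) = (2 n(n-1) - 3 n - 3) / ((n+1)(n+2)) * a_n; check: a_0 = 2, a_1 = -2, a_2 = -3, a_3 = 2, a_4 = 5/4, a_5 = 0


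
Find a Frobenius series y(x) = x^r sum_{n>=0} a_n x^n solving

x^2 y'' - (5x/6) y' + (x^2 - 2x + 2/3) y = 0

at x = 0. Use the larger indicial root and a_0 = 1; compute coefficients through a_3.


Write in Frobenius form y'' + (p(x)/x) y' + (q(x)/x^2) y = 0:
  p(x) = -5/6,  q(x) = x^2 - 2x + 2/3.
Indicial equation: r(r-1) + (-5/6) r + (2/3) = 0 -> roots r_1 = 4/3, r_2 = 1/2.
Take r = r_1 = 4/3. Let y(x) = x^r sum_{n>=0} a_n x^n with a_0 = 1.
Substitute y = x^r sum a_n x^n and match x^{r+n}. The recurrence is
  D(n) a_n - 2 a_{n-1} + 1 a_{n-2} = 0,  where D(n) = (r+n)(r+n-1) + (-5/6)(r+n) + (2/3).
  a_n = [2 a_{n-1} - 1 a_{n-2}] / D(n).
Since the indicial polynomial factors as (r - r_1)(r - r_2), D(n) = (r_1 + n - r_1)(r_1 + n - r_2) = n(n + 5/6).
Evaluating step by step (a_0 = 1):
  n = 1: D(1) = 1(1 + 5/6) = 11/6; numerator = 2(1) = 2; a_1 = (2)/(11/6) = 12/11
  n = 2: D(2) = 2(2 + 5/6) = 17/3; numerator = 2(12/11) - 1(1) = 13/11; a_2 = (13/11)/(17/3) = 39/187
  n = 3: D(3) = 3(3 + 5/6) = 23/2; numerator = 2(39/187) - 1(12/11) = -126/187; a_3 = (-126/187)/(23/2) = -252/4301

r = 4/3; a_0 = 1; a_1 = 12/11; a_2 = 39/187; a_3 = -252/4301


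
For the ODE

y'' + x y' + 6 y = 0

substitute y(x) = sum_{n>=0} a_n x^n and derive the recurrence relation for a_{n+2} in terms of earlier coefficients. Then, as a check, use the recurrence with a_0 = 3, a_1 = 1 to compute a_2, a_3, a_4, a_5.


Substitute y = sum_n a_n x^n.
y''(x) has coefficient (n+2)(n+1) a_{n+2} at x^n;
x y'(x) has coefficient n a_n at x^n (shift);
6 y(x) has coefficient 6 a_n at x^n.
Matching x^n: (n+2)(n+1) a_{n+2} + (n + 6) a_n = 0.
Thus a_{n+2} = (-n - 6) / ((n+1)(n+2)) * a_n.

Check with a_0 = 3, a_1 = 1 (apply the recurrence for n = 0, 1, 2, 3): a_0 = 3, a_1 = 1, a_2 = -9, a_3 = -7/6, a_4 = 6, a_5 = 21/40.

a_(n+2) = (-n - 6) / ((n+1)(n+2)) * a_n; check: a_0 = 3, a_1 = 1, a_2 = -9, a_3 = -7/6, a_4 = 6, a_5 = 21/40


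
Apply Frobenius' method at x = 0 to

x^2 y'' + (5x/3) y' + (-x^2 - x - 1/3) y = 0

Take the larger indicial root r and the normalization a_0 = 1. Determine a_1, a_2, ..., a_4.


Write in Frobenius form y'' + (p(x)/x) y' + (q(x)/x^2) y = 0:
  p(x) = 5/3,  q(x) = -x^2 - x - 1/3.
Indicial equation: r(r-1) + (5/3) r + (-1/3) = 0 -> roots r_1 = 1/3, r_2 = -1.
Take r = r_1 = 1/3. Let y(x) = x^r sum_{n>=0} a_n x^n with a_0 = 1.
Substitute y = x^r sum a_n x^n and match x^{r+n}. The recurrence is
  D(n) a_n - 1 a_{n-1} - 1 a_{n-2} = 0,  where D(n) = (r+n)(r+n-1) + (5/3)(r+n) + (-1/3).
  a_n = [1 a_{n-1} + 1 a_{n-2}] / D(n).
Since the indicial polynomial factors as (r - r_1)(r - r_2), D(n) = (r_1 + n - r_1)(r_1 + n - r_2) = n(n + 4/3).
Evaluating step by step (a_0 = 1):
  n = 1: D(1) = 1(1 + 4/3) = 7/3; numerator = 1(1) = 1; a_1 = (1)/(7/3) = 3/7
  n = 2: D(2) = 2(2 + 4/3) = 20/3; numerator = 1(3/7) + 1(1) = 10/7; a_2 = (10/7)/(20/3) = 3/14
  n = 3: D(3) = 3(3 + 4/3) = 13; numerator = 1(3/14) + 1(3/7) = 9/14; a_3 = (9/14)/(13) = 9/182
  n = 4: D(4) = 4(4 + 4/3) = 64/3; numerator = 1(9/182) + 1(3/14) = 24/91; a_4 = (24/91)/(64/3) = 9/728

r = 1/3; a_0 = 1; a_1 = 3/7; a_2 = 3/14; a_3 = 9/182; a_4 = 9/728


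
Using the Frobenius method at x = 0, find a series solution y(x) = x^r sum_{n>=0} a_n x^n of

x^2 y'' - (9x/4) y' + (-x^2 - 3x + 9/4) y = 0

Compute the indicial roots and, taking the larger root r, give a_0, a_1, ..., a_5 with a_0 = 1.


Write in Frobenius form y'' + (p(x)/x) y' + (q(x)/x^2) y = 0:
  p(x) = -9/4,  q(x) = -x^2 - 3x + 9/4.
Indicial equation: r(r-1) + (-9/4) r + (9/4) = 0 -> roots r_1 = 9/4, r_2 = 1.
Take r = r_1 = 9/4. Let y(x) = x^r sum_{n>=0} a_n x^n with a_0 = 1.
Substitute y = x^r sum a_n x^n and match x^{r+n}. The recurrence is
  D(n) a_n - 3 a_{n-1} - 1 a_{n-2} = 0,  where D(n) = (r+n)(r+n-1) + (-9/4)(r+n) + (9/4).
  a_n = [3 a_{n-1} + 1 a_{n-2}] / D(n).
Since the indicial polynomial factors as (r - r_1)(r - r_2), D(n) = (r_1 + n - r_1)(r_1 + n - r_2) = n(n + 5/4).
Evaluating step by step (a_0 = 1):
  n = 1: D(1) = 1(1 + 5/4) = 9/4; numerator = 3(1) = 3; a_1 = (3)/(9/4) = 4/3
  n = 2: D(2) = 2(2 + 5/4) = 13/2; numerator = 3(4/3) + 1(1) = 5; a_2 = (5)/(13/2) = 10/13
  n = 3: D(3) = 3(3 + 5/4) = 51/4; numerator = 3(10/13) + 1(4/3) = 142/39; a_3 = (142/39)/(51/4) = 568/1989
  n = 4: D(4) = 4(4 + 5/4) = 21; numerator = 3(568/1989) + 1(10/13) = 1078/663; a_4 = (1078/663)/(21) = 154/1989
  n = 5: D(5) = 5(5 + 5/4) = 125/4; numerator = 3(154/1989) + 1(568/1989) = 1030/1989; a_5 = (1030/1989)/(125/4) = 824/49725

r = 9/4; a_0 = 1; a_1 = 4/3; a_2 = 10/13; a_3 = 568/1989; a_4 = 154/1989; a_5 = 824/49725


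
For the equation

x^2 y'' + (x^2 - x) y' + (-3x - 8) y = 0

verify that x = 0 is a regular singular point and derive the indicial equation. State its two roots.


Divide by x^2 to reach normal form y'' + P_1(x) y' + P_2(x) y = 0 with P_1(x) = 1 - 1/x and P_2(x) = -3/x - 8/x^2.
x = 0 is a singular point because the y'-coefficient 1 - 1/x has a pole at x = 0 and the y-coefficient -3/x - 8/x^2 has a pole at x = 0.
It is a regular singular point because x P_1(x) = p(x) = x - 1 and x^2 P_2(x) = q(x) = -3x - 8 are polynomials, hence analytic at x = 0.
p(0) = -1,  q(0) = -8.
Indicial equation: r(r-1) + p(0) r + q(0) = 0, i.e. r^2 + (p(0) - 1) r + q(0) = 0, i.e. r^2 - 2 r - 8 = 0.
Discriminant: (-2)^2 - 4(-8) = 36, so r = (2 ± 6)/2.
Solving: r_1 = 4, r_2 = -2.

indicial: r^2 - 2 r - 8 = 0; roots r_1 = 4, r_2 = -2


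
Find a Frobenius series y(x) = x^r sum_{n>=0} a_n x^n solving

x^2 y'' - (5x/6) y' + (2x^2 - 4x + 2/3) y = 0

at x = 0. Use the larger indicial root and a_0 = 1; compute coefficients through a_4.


Write in Frobenius form y'' + (p(x)/x) y' + (q(x)/x^2) y = 0:
  p(x) = -5/6,  q(x) = 2x^2 - 4x + 2/3.
Indicial equation: r(r-1) + (-5/6) r + (2/3) = 0 -> roots r_1 = 4/3, r_2 = 1/2.
Take r = r_1 = 4/3. Let y(x) = x^r sum_{n>=0} a_n x^n with a_0 = 1.
Substitute y = x^r sum a_n x^n and match x^{r+n}. The recurrence is
  D(n) a_n - 4 a_{n-1} + 2 a_{n-2} = 0,  where D(n) = (r+n)(r+n-1) + (-5/6)(r+n) + (2/3).
  a_n = [4 a_{n-1} - 2 a_{n-2}] / D(n).
Since the indicial polynomial factors as (r - r_1)(r - r_2), D(n) = (r_1 + n - r_1)(r_1 + n - r_2) = n(n + 5/6).
Evaluating step by step (a_0 = 1):
  n = 1: D(1) = 1(1 + 5/6) = 11/6; numerator = 4(1) = 4; a_1 = (4)/(11/6) = 24/11
  n = 2: D(2) = 2(2 + 5/6) = 17/3; numerator = 4(24/11) - 2(1) = 74/11; a_2 = (74/11)/(17/3) = 222/187
  n = 3: D(3) = 3(3 + 5/6) = 23/2; numerator = 4(222/187) - 2(24/11) = 72/187; a_3 = (72/187)/(23/2) = 144/4301
  n = 4: D(4) = 4(4 + 5/6) = 58/3; numerator = 4(144/4301) - 2(222/187) = -876/391; a_4 = (-876/391)/(58/3) = -1314/11339

r = 4/3; a_0 = 1; a_1 = 24/11; a_2 = 222/187; a_3 = 144/4301; a_4 = -1314/11339


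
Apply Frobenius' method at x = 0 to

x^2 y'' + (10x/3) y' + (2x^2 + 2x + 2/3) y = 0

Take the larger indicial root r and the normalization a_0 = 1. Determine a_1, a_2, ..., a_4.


Write in Frobenius form y'' + (p(x)/x) y' + (q(x)/x^2) y = 0:
  p(x) = 10/3,  q(x) = 2x^2 + 2x + 2/3.
Indicial equation: r(r-1) + (10/3) r + (2/3) = 0 -> roots r_1 = -1/3, r_2 = -2.
Take r = r_1 = -1/3. Let y(x) = x^r sum_{n>=0} a_n x^n with a_0 = 1.
Substitute y = x^r sum a_n x^n and match x^{r+n}. The recurrence is
  D(n) a_n + 2 a_{n-1} + 2 a_{n-2} = 0,  where D(n) = (r+n)(r+n-1) + (10/3)(r+n) + (2/3).
  a_n = [-2 a_{n-1} - 2 a_{n-2}] / D(n).
Since the indicial polynomial factors as (r - r_1)(r - r_2), D(n) = (r_1 + n - r_1)(r_1 + n - r_2) = n(n + 5/3).
Evaluating step by step (a_0 = 1):
  n = 1: D(1) = 1(1 + 5/3) = 8/3; numerator = -2(1) = -2; a_1 = (-2)/(8/3) = -3/4
  n = 2: D(2) = 2(2 + 5/3) = 22/3; numerator = -2(-3/4) - 2(1) = -1/2; a_2 = (-1/2)/(22/3) = -3/44
  n = 3: D(3) = 3(3 + 5/3) = 14; numerator = -2(-3/44) - 2(-3/4) = 18/11; a_3 = (18/11)/(14) = 9/77
  n = 4: D(4) = 4(4 + 5/3) = 68/3; numerator = -2(9/77) - 2(-3/44) = -15/154; a_4 = (-15/154)/(68/3) = -45/10472

r = -1/3; a_0 = 1; a_1 = -3/4; a_2 = -3/44; a_3 = 9/77; a_4 = -45/10472


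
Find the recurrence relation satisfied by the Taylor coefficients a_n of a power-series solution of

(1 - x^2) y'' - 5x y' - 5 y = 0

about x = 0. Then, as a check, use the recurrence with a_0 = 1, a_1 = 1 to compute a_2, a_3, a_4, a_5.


Substitute y = sum_n a_n x^n.
(1 - 1 x^2) y'' contributes (n+2)(n+1) a_{n+2} - n(n-1) a_n at x^n.
-5 x y'(x) contributes -5 n a_n at x^n.
-5 y(x) contributes -5 a_n at x^n.
Matching x^n: (n+2)(n+1) a_{n+2} + (-n(n-1) - 5 n - 5) a_n = 0.
Thus a_{n+2} = (n(n-1) + 5 n + 5) / ((n+1)(n+2)) * a_n.

Check with a_0 = 1, a_1 = 1 (apply the recurrence for n = 0, 1, 2, 3): a_0 = 1, a_1 = 1, a_2 = 5/2, a_3 = 5/3, a_4 = 85/24, a_5 = 13/6.

a_(n+2) = (n(n-1) + 5 n + 5) / ((n+1)(n+2)) * a_n; check: a_0 = 1, a_1 = 1, a_2 = 5/2, a_3 = 5/3, a_4 = 85/24, a_5 = 13/6


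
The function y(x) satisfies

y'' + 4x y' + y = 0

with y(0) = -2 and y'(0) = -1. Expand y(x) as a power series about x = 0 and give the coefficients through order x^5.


Ansatz: y(x) = sum_{n>=0} a_n x^n, so y'(x) = sum_{n>=1} n a_n x^(n-1) and y''(x) = sum_{n>=2} n(n-1) a_n x^(n-2).
Substitute into P(x) y'' + Q(x) y' + R(x) y = 0 with P(x) = 1, Q(x) = 4x, R(x) = 1, and match powers of x.
Initial conditions: a_0 = -2, a_1 = -1.
Setting the coefficient of each power of x to zero and solving order by order (substituting the coefficients already found):
  x^0: 2 a_2 + a_0 = 0  ->  2 a_2 = -a_0 = 2  ->  a_2 = 1
  x^1: 6 a_3 + 5 a_1 = 0  ->  6 a_3 = -5 a_1 = 5  ->  a_3 = 5/6
  x^2: 12 a_4 + 9 a_2 = 0  ->  12 a_4 = -9 a_2 = -9  ->  a_4 = -3/4
  x^3: 20 a_5 + 13 a_3 = 0  ->  20 a_5 = -13 a_3 = -65/6  ->  a_5 = -13/24
Truncated series: y(x) = -2 - x + x^2 + (5/6) x^3 - (3/4) x^4 - (13/24) x^5 + O(x^6).

a_0 = -2; a_1 = -1; a_2 = 1; a_3 = 5/6; a_4 = -3/4; a_5 = -13/24


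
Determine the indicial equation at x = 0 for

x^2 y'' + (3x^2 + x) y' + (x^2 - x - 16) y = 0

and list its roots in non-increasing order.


Divide by x^2 to reach normal form y'' + P_1(x) y' + P_2(x) y = 0 with P_1(x) = 3 + 1/x and P_2(x) = 1 - 1/x - 16/x^2.
x = 0 is a singular point because the y'-coefficient 3 + 1/x has a pole at x = 0 and the y-coefficient 1 - 1/x - 16/x^2 has a pole at x = 0.
It is a regular singular point because x P_1(x) = p(x) = 3x + 1 and x^2 P_2(x) = q(x) = x^2 - x - 16 are polynomials, hence analytic at x = 0.
p(0) = 1,  q(0) = -16.
Indicial equation: r(r-1) + p(0) r + q(0) = 0, i.e. r^2 + (p(0) - 1) r + q(0) = 0, i.e. r^2 - 16 = 0.
Discriminant: (0)^2 - 4(-16) = 64, so r = (0 ± 8)/2.
Solving: r_1 = 4, r_2 = -4.

indicial: r^2 - 16 = 0; roots r_1 = 4, r_2 = -4


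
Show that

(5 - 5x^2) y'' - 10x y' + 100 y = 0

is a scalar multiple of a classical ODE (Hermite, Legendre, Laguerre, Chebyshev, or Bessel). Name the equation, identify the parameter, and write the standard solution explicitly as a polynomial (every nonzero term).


All three coefficients share the factor 5; dividing through by 5 gives  (1 - x^2) y'' - 2x y' + 20 y = 0.
This matches the Legendre equation (1 - x^2) y'' - 2x y' + n(n+1) y = 0 (note the -2x y' term) with n(n+1) = 20, so n = 4; the polynomial solution is P_4(x).
With y = sum_k a_k x^k, matching x^k gives (k+2)(k+1) a_{k+2} = [k(k+1) - n(n+1)] a_k = (k - 4)(k + 5) a_k. The right side vanishes at k = 4, so the series with the parity of 4 terminates at degree 4.
Standard normalization (P_n(1) = 1): leading coefficient (2n)!/(2^n (n!)^2) = 40320/(16*576) = 35/8, so a_4 = 35/8. Work downward with a_k = (k+1)(k+2) a_{k+2} / ((k - 4)(k + 5)):
  a_2 = (3)(4)(35/8) / ((2 - 4)(2 + 5)) = (105/2)/(-14) = -15/4
  a_0 = (1)(2)(-15/4) / ((0 - 4)(0 + 5)) = (-15/2)/(-20) = 3/8
Hence P_4(x) = 35 x^4/8 - 15 x^2/4 + 3/8.

P_4(x); series = 35 x^4/8 - 15 x^2/4 + 3/8


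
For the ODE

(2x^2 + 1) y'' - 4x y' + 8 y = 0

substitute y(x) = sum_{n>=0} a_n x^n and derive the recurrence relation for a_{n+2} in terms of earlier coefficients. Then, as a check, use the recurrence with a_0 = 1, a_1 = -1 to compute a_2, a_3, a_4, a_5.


Substitute y = sum_n a_n x^n.
(1 + 2 x^2) y'' contributes (n+2)(n+1) a_{n+2} + 2 n(n-1) a_n at x^n.
-4 x y'(x) contributes -4 n a_n at x^n.
8 y(x) contributes 8 a_n at x^n.
Matching x^n: (n+2)(n+1) a_{n+2} + (2 n(n-1) - 4 n + 8) a_n = 0.
Thus a_{n+2} = (-2 n(n-1) + 4 n - 8) / ((n+1)(n+2)) * a_n.

Check with a_0 = 1, a_1 = -1 (apply the recurrence for n = 0, 1, 2, 3): a_0 = 1, a_1 = -1, a_2 = -4, a_3 = 2/3, a_4 = 4/3, a_5 = -4/15.

a_(n+2) = (-2 n(n-1) + 4 n - 8) / ((n+1)(n+2)) * a_n; check: a_0 = 1, a_1 = -1, a_2 = -4, a_3 = 2/3, a_4 = 4/3, a_5 = -4/15


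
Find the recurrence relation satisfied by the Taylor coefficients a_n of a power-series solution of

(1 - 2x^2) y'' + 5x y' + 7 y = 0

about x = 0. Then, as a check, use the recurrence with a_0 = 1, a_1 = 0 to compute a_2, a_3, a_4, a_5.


Substitute y = sum_n a_n x^n.
(1 - 2 x^2) y'' contributes (n+2)(n+1) a_{n+2} - 2 n(n-1) a_n at x^n.
5 x y'(x) contributes 5 n a_n at x^n.
7 y(x) contributes 7 a_n at x^n.
Matching x^n: (n+2)(n+1) a_{n+2} + (-2 n(n-1) + 5 n + 7) a_n = 0.
Thus a_{n+2} = (2 n(n-1) - 5 n - 7) / ((n+1)(n+2)) * a_n.

Check with a_0 = 1, a_1 = 0 (apply the recurrence for n = 0, 1, 2, 3): a_0 = 1, a_1 = 0, a_2 = -7/2, a_3 = 0, a_4 = 91/24, a_5 = 0.

a_(n+2) = (2 n(n-1) - 5 n - 7) / ((n+1)(n+2)) * a_n; check: a_0 = 1, a_1 = 0, a_2 = -7/2, a_3 = 0, a_4 = 91/24, a_5 = 0


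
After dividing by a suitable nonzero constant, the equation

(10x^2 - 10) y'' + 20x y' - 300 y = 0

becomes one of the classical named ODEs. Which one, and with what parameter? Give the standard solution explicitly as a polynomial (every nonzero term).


All three coefficients share the factor -10; dividing through by -10 gives  (1 - x^2) y'' - 2x y' + 30 y = 0.
This matches the Legendre equation (1 - x^2) y'' - 2x y' + n(n+1) y = 0 (note the -2x y' term) with n(n+1) = 30, so n = 5; the polynomial solution is P_5(x).
With y = sum_k a_k x^k, matching x^k gives (k+2)(k+1) a_{k+2} = [k(k+1) - n(n+1)] a_k = (k - 5)(k + 6) a_k. The right side vanishes at k = 5, so the series with the parity of 5 terminates at degree 5.
Standard normalization (P_n(1) = 1): leading coefficient (2n)!/(2^n (n!)^2) = 3628800/(32*14400) = 63/8, so a_5 = 63/8. Work downward with a_k = (k+1)(k+2) a_{k+2} / ((k - 5)(k + 6)):
  a_3 = (4)(5)(63/8) / ((3 - 5)(3 + 6)) = (315/2)/(-18) = -35/4
  a_1 = (2)(3)(-35/4) / ((1 - 5)(1 + 6)) = (-105/2)/(-28) = 15/8
Hence P_5(x) = 63 x^5/8 - 35 x^3/4 + 15 x/8.

P_5(x); series = 63 x^5/8 - 35 x^3/4 + 15 x/8


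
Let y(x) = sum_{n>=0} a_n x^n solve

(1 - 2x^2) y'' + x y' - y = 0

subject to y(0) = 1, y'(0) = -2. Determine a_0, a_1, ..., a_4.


Ansatz: y(x) = sum_{n>=0} a_n x^n, so y'(x) = sum_{n>=1} n a_n x^(n-1) and y''(x) = sum_{n>=2} n(n-1) a_n x^(n-2).
Substitute into P(x) y'' + Q(x) y' + R(x) y = 0 with P(x) = 1 - 2x^2, Q(x) = x, R(x) = -1, and match powers of x.
Initial conditions: a_0 = 1, a_1 = -2.
Setting the coefficient of each power of x to zero and solving order by order (substituting the coefficients already found):
  x^0: 2 a_2 - a_0 = 0  ->  2 a_2 = a_0 = 1  ->  a_2 = 1/2
  x^1: 6 a_3 = 0  ->  a_3 = 0
  x^2: 12 a_4 - 3 a_2 = 0  ->  12 a_4 = 3 a_2 = 3/2  ->  a_4 = 1/8
Truncated series: y(x) = 1 - 2 x + (1/2) x^2 + (1/8) x^4 + O(x^5).

a_0 = 1; a_1 = -2; a_2 = 1/2; a_3 = 0; a_4 = 1/8


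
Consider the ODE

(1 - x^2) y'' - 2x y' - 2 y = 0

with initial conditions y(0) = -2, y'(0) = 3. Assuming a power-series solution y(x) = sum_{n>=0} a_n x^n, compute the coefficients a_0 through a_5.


Ansatz: y(x) = sum_{n>=0} a_n x^n, so y'(x) = sum_{n>=1} n a_n x^(n-1) and y''(x) = sum_{n>=2} n(n-1) a_n x^(n-2).
Substitute into P(x) y'' + Q(x) y' + R(x) y = 0 with P(x) = 1 - x^2, Q(x) = -2x, R(x) = -2, and match powers of x.
Initial conditions: a_0 = -2, a_1 = 3.
Setting the coefficient of each power of x to zero and solving order by order (substituting the coefficients already found):
  x^0: 2 a_2 - 2 a_0 = 0  ->  2 a_2 = 2 a_0 = -4  ->  a_2 = -2
  x^1: 6 a_3 - 4 a_1 = 0  ->  6 a_3 = 4 a_1 = 12  ->  a_3 = 2
  x^2: 12 a_4 - 8 a_2 = 0  ->  12 a_4 = 8 a_2 = -16  ->  a_4 = -4/3
  x^3: 20 a_5 - 14 a_3 = 0  ->  20 a_5 = 14 a_3 = 28  ->  a_5 = 7/5
Truncated series: y(x) = -2 + 3 x - 2 x^2 + 2 x^3 - (4/3) x^4 + (7/5) x^5 + O(x^6).

a_0 = -2; a_1 = 3; a_2 = -2; a_3 = 2; a_4 = -4/3; a_5 = 7/5


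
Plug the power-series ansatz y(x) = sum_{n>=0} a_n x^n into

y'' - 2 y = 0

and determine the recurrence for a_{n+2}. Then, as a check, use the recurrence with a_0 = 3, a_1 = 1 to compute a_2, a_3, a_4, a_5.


Substitute y = sum_n a_n x^n into y'' + (const) y = 0.
y''(x) = sum_{n>=0} (n+2)(n+1) a_{n+2} x^n.
The ODE becomes sum_n [(n+2)(n+1) a_{n+2} - 2 a_n] x^n = 0.
Setting each coefficient to zero gives the recurrence:
  (n+2)(n+1) a_{n+2} - 2 a_n = 0,
  a_{n+2} = 2 / ((n+1)(n+2)) a_n.

Check with a_0 = 3, a_1 = 1 (apply the recurrence for n = 0, 1, 2, 3): a_0 = 3, a_1 = 1, a_2 = 3, a_3 = 1/3, a_4 = 1/2, a_5 = 1/30.

a_{n+2} = 2/((n+1)(n+2)) * a_n; check: a_0 = 3, a_1 = 1, a_2 = 3, a_3 = 1/3, a_4 = 1/2, a_5 = 1/30


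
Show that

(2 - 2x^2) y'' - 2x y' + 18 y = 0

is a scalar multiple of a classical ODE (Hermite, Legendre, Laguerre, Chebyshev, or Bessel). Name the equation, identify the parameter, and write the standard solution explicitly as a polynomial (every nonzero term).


All three coefficients share the factor 2; dividing through by 2 gives  (1 - x^2) y'' - x y' + 9 y = 0.
This matches the Chebyshev equation (1 - x^2) y'' - x y' + n^2 y = 0 (note the -x y' term, not -2x y') with n^2 = 9, so n = 3; the polynomial solution is T_3(x).
With y = sum_k a_k x^k, matching x^k gives (k+2)(k+1) a_{k+2} = (k^2 - n^2) a_k = (k - 3)(k + 3) a_k. The right side vanishes at k = 3, so the series with the parity of 3 terminates at degree 3.
Standard normalization: leading coefficient of T_n is 2^(n-1), so a_3 = 2^2 = 4. Work downward with a_k = (k+1)(k+2) a_{k+2} / ((k - 3)(k + 3)):
  a_1 = (2)(3)(4) / ((1 - 3)(1 + 3)) = 24/(-8) = -3
Hence T_3(x) = 4 x^3 - 3 x.

T_3(x); series = 4 x^3 - 3 x


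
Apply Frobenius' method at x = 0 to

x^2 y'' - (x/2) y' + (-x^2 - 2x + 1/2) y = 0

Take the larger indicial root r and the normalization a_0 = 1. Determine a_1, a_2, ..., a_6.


Write in Frobenius form y'' + (p(x)/x) y' + (q(x)/x^2) y = 0:
  p(x) = -1/2,  q(x) = -x^2 - 2x + 1/2.
Indicial equation: r(r-1) + (-1/2) r + (1/2) = 0 -> roots r_1 = 1, r_2 = 1/2.
Take r = r_1 = 1. Let y(x) = x^r sum_{n>=0} a_n x^n with a_0 = 1.
Substitute y = x^r sum a_n x^n and match x^{r+n}. The recurrence is
  D(n) a_n - 2 a_{n-1} - 1 a_{n-2} = 0,  where D(n) = (r+n)(r+n-1) + (-1/2)(r+n) + (1/2).
  a_n = [2 a_{n-1} + 1 a_{n-2}] / D(n).
Since the indicial polynomial factors as (r - r_1)(r - r_2), D(n) = (r_1 + n - r_1)(r_1 + n - r_2) = n(n + 1/2).
Evaluating step by step (a_0 = 1):
  n = 1: D(1) = 1(1 + 1/2) = 3/2; numerator = 2(1) = 2; a_1 = (2)/(3/2) = 4/3
  n = 2: D(2) = 2(2 + 1/2) = 5; numerator = 2(4/3) + 1(1) = 11/3; a_2 = (11/3)/(5) = 11/15
  n = 3: D(3) = 3(3 + 1/2) = 21/2; numerator = 2(11/15) + 1(4/3) = 14/5; a_3 = (14/5)/(21/2) = 4/15
  n = 4: D(4) = 4(4 + 1/2) = 18; numerator = 2(4/15) + 1(11/15) = 19/15; a_4 = (19/15)/(18) = 19/270
  n = 5: D(5) = 5(5 + 1/2) = 55/2; numerator = 2(19/270) + 1(4/15) = 11/27; a_5 = (11/27)/(55/2) = 2/135
  n = 6: D(6) = 6(6 + 1/2) = 39; numerator = 2(2/135) + 1(19/270) = 1/10; a_6 = (1/10)/(39) = 1/390

r = 1; a_0 = 1; a_1 = 4/3; a_2 = 11/15; a_3 = 4/15; a_4 = 19/270; a_5 = 2/135; a_6 = 1/390


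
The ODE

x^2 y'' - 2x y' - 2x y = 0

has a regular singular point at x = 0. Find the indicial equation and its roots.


Divide by x^2 to reach normal form y'' + P_1(x) y' + P_2(x) y = 0 with P_1(x) = -2/x and P_2(x) = -2/x.
x = 0 is a singular point because the y'-coefficient -2/x has a pole at x = 0 and the y-coefficient -2/x has a pole at x = 0.
It is a regular singular point because x P_1(x) = p(x) = -2 and x^2 P_2(x) = q(x) = -2x are polynomials, hence analytic at x = 0.
p(0) = -2,  q(0) = 0.
Indicial equation: r(r-1) + p(0) r + q(0) = 0, i.e. r^2 + (p(0) - 1) r + q(0) = 0, i.e. r^2 - 3 r = 0.
Discriminant: (-3)^2 - 4(0) = 9, so r = (3 ± 3)/2.
Solving: r_1 = 3, r_2 = 0.

indicial: r^2 - 3 r = 0; roots r_1 = 3, r_2 = 0


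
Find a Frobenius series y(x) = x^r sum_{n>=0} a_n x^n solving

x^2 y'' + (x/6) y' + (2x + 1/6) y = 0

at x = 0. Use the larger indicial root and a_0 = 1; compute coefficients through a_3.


Write in Frobenius form y'' + (p(x)/x) y' + (q(x)/x^2) y = 0:
  p(x) = 1/6,  q(x) = 2x + 1/6.
Indicial equation: r(r-1) + (1/6) r + (1/6) = 0 -> roots r_1 = 1/2, r_2 = 1/3.
Take r = r_1 = 1/2. Let y(x) = x^r sum_{n>=0} a_n x^n with a_0 = 1.
Substitute y = x^r sum a_n x^n and match x^{r+n}. The recurrence is
  D(n) a_n + 2 a_{n-1} = 0,  where D(n) = (r+n)(r+n-1) + (1/6)(r+n) + (1/6).
  a_n = -2 / D(n) * a_{n-1}.
Since the indicial polynomial factors as (r - r_1)(r - r_2), D(n) = (r_1 + n - r_1)(r_1 + n - r_2) = n(n + 1/6).
Evaluating step by step (a_0 = 1):
  n = 1: D(1) = 1(1 + 1/6) = 7/6; numerator = -2(1) = -2; a_1 = (-2)/(7/6) = -12/7
  n = 2: D(2) = 2(2 + 1/6) = 13/3; numerator = -2(-12/7) = 24/7; a_2 = (24/7)/(13/3) = 72/91
  n = 3: D(3) = 3(3 + 1/6) = 19/2; numerator = -2(72/91) = -144/91; a_3 = (-144/91)/(19/2) = -288/1729

r = 1/2; a_0 = 1; a_1 = -12/7; a_2 = 72/91; a_3 = -288/1729


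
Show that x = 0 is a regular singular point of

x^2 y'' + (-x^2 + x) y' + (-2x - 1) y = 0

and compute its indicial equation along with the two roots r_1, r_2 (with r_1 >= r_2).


Divide by x^2 to reach normal form y'' + P_1(x) y' + P_2(x) y = 0 with P_1(x) = -1 + 1/x and P_2(x) = -2/x - 1/x^2.
x = 0 is a singular point because the y'-coefficient -1 + 1/x has a pole at x = 0 and the y-coefficient -2/x - 1/x^2 has a pole at x = 0.
It is a regular singular point because x P_1(x) = p(x) = 1 - x and x^2 P_2(x) = q(x) = -2x - 1 are polynomials, hence analytic at x = 0.
p(0) = 1,  q(0) = -1.
Indicial equation: r(r-1) + p(0) r + q(0) = 0, i.e. r^2 + (p(0) - 1) r + q(0) = 0, i.e. r^2 - 1 = 0.
Discriminant: (0)^2 - 4(-1) = 4, so r = (0 ± 2)/2.
Solving: r_1 = 1, r_2 = -1.

indicial: r^2 - 1 = 0; roots r_1 = 1, r_2 = -1
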